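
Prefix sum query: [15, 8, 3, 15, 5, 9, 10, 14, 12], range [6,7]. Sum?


Prefix sums: [0, 15, 23, 26, 41, 46, 55, 65, 79, 91]
Sum[6..7] = prefix[8] - prefix[6] = 79 - 55 = 24


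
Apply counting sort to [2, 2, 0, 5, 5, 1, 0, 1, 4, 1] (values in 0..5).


Count array: [2, 3, 2, 0, 1, 2]
Reconstruct: [0, 0, 1, 1, 1, 2, 2, 4, 5, 5]


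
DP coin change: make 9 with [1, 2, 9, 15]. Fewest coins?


dp[0]=0; dp[i]=1+min(dp[i-c] for c in coins)
...dp[4]=2, dp[5]=3, dp[6]=3, dp[7]=4, dp[8]=4, dp[9]=1
Minimum coins for 9 = 1


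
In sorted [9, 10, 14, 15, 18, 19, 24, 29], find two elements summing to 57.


Two pointers: lo=0, hi=7
No pair sums to 57


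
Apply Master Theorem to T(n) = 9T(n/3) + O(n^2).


a=9, b=3, c=2. log_3(9)=2 = c=2. Case 2: O(n^c log n) = O(n^2 log n)
Complexity: O(n^2 log n)


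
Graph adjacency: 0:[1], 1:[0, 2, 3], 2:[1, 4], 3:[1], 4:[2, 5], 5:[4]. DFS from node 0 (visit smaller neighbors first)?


DFS stack-based: start with [0]
Visit order: [0, 1, 2, 4, 5, 3]


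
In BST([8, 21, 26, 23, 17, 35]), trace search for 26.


BST root = 8
Search for 26: compare at each node
Path: [8, 21, 26]


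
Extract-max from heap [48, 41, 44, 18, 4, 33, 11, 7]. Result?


Max = 48
Replace root with last, heapify down
Resulting heap: [44, 41, 33, 18, 4, 7, 11]


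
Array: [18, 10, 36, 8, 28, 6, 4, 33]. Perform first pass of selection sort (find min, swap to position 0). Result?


After one pass: [4, 10, 36, 8, 28, 6, 18, 33]


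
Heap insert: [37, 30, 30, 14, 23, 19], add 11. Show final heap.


Append 11: [37, 30, 30, 14, 23, 19, 11]
Bubble up: no swaps needed
Result: [37, 30, 30, 14, 23, 19, 11]


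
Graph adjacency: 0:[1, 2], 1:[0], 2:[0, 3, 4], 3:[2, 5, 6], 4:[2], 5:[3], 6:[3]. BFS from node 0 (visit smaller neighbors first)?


BFS queue: start with [0]
Visit order: [0, 1, 2, 3, 4, 5, 6]


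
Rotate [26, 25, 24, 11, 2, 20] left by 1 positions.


Left rotate by 1: [25, 24, 11, 2, 20, 26]


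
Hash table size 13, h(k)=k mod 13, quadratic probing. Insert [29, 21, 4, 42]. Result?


Insertions: 29->slot 3; 21->slot 8; 4->slot 4; 42->slot 7
Table: [None, None, None, 29, 4, None, None, 42, 21, None, None, None, None]


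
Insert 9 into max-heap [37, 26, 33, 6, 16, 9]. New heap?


Append 9: [37, 26, 33, 6, 16, 9, 9]
Bubble up: no swaps needed
Result: [37, 26, 33, 6, 16, 9, 9]


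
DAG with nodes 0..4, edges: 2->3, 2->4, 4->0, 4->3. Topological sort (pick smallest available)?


Kahn's algorithm, process smallest node first
Order: [1, 2, 4, 0, 3]


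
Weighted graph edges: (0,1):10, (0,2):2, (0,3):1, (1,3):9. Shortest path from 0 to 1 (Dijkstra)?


Dijkstra from 0:
Distances: {0: 0, 1: 10, 2: 2, 3: 1}
Shortest distance to 1 = 10, path = [0, 1]


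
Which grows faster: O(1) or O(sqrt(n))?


constant grows slower than sublinear
O(1) is asymptotically smaller; O(sqrt(n)) grows faster


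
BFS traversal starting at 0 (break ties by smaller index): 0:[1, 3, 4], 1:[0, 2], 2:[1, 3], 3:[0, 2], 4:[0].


BFS queue: start with [0]
Visit order: [0, 1, 3, 4, 2]


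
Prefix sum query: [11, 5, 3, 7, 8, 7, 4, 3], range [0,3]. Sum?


Prefix sums: [0, 11, 16, 19, 26, 34, 41, 45, 48]
Sum[0..3] = prefix[4] - prefix[0] = 26 - 0 = 26


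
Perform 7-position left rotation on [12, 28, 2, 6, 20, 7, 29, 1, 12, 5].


Left rotate by 7: [1, 12, 5, 12, 28, 2, 6, 20, 7, 29]


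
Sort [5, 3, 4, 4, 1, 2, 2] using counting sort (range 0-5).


Count array: [0, 1, 2, 1, 2, 1]
Reconstruct: [1, 2, 2, 3, 4, 4, 5]


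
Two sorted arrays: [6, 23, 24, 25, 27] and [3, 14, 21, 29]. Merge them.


Compare heads, take smaller each step.
Merged: [3, 6, 14, 21, 23, 24, 25, 27, 29]


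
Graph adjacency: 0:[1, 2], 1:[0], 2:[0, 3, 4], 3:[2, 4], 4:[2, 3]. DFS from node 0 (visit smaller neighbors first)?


DFS stack-based: start with [0]
Visit order: [0, 1, 2, 3, 4]


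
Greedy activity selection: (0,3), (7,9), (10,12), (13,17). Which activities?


Greedy: pick earliest-ending, then skip overlaps.
Selected (4 activities): [(0, 3), (7, 9), (10, 12), (13, 17)]


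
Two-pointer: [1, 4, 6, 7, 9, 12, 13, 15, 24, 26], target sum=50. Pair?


Two pointers: lo=0, hi=9
Found pair: (24, 26) summing to 50


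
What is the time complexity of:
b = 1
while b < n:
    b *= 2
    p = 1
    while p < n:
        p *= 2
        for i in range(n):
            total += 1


Per nesting level: O(log n) * O(log n) * O(n) = O(n (log n)^2)
Complexity: O(n (log n)^2)


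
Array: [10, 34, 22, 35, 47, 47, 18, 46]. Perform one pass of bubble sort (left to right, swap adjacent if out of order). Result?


After one pass: [10, 22, 34, 35, 47, 18, 46, 47]


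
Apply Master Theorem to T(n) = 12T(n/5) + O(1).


a=12, b=5, c=0. log_5(12)=1.544 > c=0. Case 1: O(n^log_b(a)) = O(n^1.544)
Complexity: O(n^1.544)


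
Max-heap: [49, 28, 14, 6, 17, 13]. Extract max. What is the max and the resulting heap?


Max = 49
Replace root with last, heapify down
Resulting heap: [28, 17, 14, 6, 13]


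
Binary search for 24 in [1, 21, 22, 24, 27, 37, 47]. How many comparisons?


Search for 24:
[0,6] mid=3 arr[3]=24
Total: 1 comparisons


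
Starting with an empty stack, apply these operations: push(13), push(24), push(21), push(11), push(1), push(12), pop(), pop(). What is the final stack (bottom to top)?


push(13) -> [13]
push(24) -> [13, 24]
push(21) -> [13, 24, 21]
push(11) -> [13, 24, 21, 11]
push(1) -> [13, 24, 21, 11, 1]
push(12) -> [13, 24, 21, 11, 1, 12]
pop() returns 12 -> [13, 24, 21, 11, 1]
pop() returns 1 -> [13, 24, 21, 11]
Final stack (bottom to top): [13, 24, 21, 11]


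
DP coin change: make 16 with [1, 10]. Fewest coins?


dp[0]=0; dp[i]=1+min(dp[i-c] for c in coins)
...dp[11]=2, dp[12]=3, dp[13]=4, dp[14]=5, dp[15]=6, dp[16]=7
Minimum coins for 16 = 7


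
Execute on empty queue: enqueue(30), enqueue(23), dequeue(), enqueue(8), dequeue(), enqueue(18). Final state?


enqueue(30) -> [30]
enqueue(23) -> [30, 23]
dequeue() returns 30 -> [23]
enqueue(8) -> [23, 8]
dequeue() returns 23 -> [8]
enqueue(18) -> [8, 18]
Final queue (front to back): [8, 18]


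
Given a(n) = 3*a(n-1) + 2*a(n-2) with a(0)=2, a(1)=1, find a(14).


Build bottom-up:
...a(12)=2144963, a(13)=7639399, a(14)=3*7639399+2*2144963=27208123


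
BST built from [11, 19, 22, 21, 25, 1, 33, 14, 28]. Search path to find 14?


BST root = 11
Search for 14: compare at each node
Path: [11, 19, 14]


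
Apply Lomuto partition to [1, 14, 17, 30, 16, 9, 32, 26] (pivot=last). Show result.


Elements <= 26 go left of pivot.
Result: [1, 14, 17, 16, 9, 26, 32, 30], pivot at index 5


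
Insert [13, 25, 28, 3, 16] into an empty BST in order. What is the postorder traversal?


Root = 13; build tree by BST insertion.
Postorder traversal: [3, 16, 28, 25, 13]


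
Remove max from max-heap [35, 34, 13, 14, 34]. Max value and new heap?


Max = 35
Replace root with last, heapify down
Resulting heap: [34, 34, 13, 14]


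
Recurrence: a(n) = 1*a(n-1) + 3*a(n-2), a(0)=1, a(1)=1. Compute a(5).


Build bottom-up:
...a(3)=7, a(4)=19, a(5)=1*19+3*7=40


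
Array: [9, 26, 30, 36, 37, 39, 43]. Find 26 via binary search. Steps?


Search for 26:
[0,6] mid=3 arr[3]=36
[0,2] mid=1 arr[1]=26
Total: 2 comparisons


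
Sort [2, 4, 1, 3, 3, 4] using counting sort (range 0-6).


Count array: [0, 1, 1, 2, 2, 0, 0]
Reconstruct: [1, 2, 3, 3, 4, 4]


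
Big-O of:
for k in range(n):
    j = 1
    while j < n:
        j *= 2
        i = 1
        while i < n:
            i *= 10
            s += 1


Per nesting level: O(n) * O(log n) * O(log n) = O(n (log n)^2)
Complexity: O(n (log n)^2)


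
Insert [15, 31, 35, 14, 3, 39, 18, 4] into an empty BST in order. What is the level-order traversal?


Root = 15; build tree by BST insertion.
Level-Order traversal: [15, 14, 31, 3, 18, 35, 4, 39]


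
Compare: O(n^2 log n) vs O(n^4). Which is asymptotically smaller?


n^2 log n grows slower than quartic
O(n^2 log n) is asymptotically smaller; O(n^4) grows faster


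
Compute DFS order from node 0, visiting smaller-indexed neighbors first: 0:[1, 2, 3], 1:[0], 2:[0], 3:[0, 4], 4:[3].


DFS stack-based: start with [0]
Visit order: [0, 1, 2, 3, 4]


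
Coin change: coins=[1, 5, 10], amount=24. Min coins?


dp[0]=0; dp[i]=1+min(dp[i-c] for c in coins)
...dp[19]=6, dp[20]=2, dp[21]=3, dp[22]=4, dp[23]=5, dp[24]=6
Minimum coins for 24 = 6


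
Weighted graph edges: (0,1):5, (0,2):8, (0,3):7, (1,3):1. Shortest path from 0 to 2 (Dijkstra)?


Dijkstra from 0:
Distances: {0: 0, 1: 5, 2: 8, 3: 6}
Shortest distance to 2 = 8, path = [0, 2]


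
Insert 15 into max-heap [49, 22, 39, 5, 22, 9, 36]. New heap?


Append 15: [49, 22, 39, 5, 22, 9, 36, 15]
Bubble up: swap idx 7(15) with idx 3(5)
Result: [49, 22, 39, 15, 22, 9, 36, 5]


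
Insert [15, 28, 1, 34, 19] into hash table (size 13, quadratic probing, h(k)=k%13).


Insertions: 15->slot 2; 28->slot 3; 1->slot 1; 34->slot 8; 19->slot 6
Table: [None, 1, 15, 28, None, None, 19, None, 34, None, None, None, None]


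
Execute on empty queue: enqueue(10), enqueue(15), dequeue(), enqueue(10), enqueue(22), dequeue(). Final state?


enqueue(10) -> [10]
enqueue(15) -> [10, 15]
dequeue() returns 10 -> [15]
enqueue(10) -> [15, 10]
enqueue(22) -> [15, 10, 22]
dequeue() returns 15 -> [10, 22]
Final queue (front to back): [10, 22]


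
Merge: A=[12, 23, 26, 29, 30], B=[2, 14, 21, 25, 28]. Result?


Compare heads, take smaller each step.
Merged: [2, 12, 14, 21, 23, 25, 26, 28, 29, 30]


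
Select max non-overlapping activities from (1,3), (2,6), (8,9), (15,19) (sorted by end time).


Greedy: pick earliest-ending, then skip overlaps.
Selected (3 activities): [(1, 3), (8, 9), (15, 19)]


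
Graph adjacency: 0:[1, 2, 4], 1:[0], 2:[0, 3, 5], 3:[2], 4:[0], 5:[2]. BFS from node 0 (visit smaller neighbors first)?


BFS queue: start with [0]
Visit order: [0, 1, 2, 4, 3, 5]


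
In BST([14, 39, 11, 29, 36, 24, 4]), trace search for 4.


BST root = 14
Search for 4: compare at each node
Path: [14, 11, 4]


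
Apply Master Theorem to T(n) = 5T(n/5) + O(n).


a=5, b=5, c=1. log_5(5)=1 = c=1. Case 2: O(n^c log n) = O(n log n)
Complexity: O(n log n)


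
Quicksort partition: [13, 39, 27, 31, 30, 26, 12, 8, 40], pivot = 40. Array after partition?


Elements <= 40 go left of pivot.
Result: [13, 39, 27, 31, 30, 26, 12, 8, 40], pivot at index 8


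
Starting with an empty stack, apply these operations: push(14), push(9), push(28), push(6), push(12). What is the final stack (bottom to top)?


push(14) -> [14]
push(9) -> [14, 9]
push(28) -> [14, 9, 28]
push(6) -> [14, 9, 28, 6]
push(12) -> [14, 9, 28, 6, 12]
Final stack (bottom to top): [14, 9, 28, 6, 12]


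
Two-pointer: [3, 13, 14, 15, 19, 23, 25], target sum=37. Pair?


Two pointers: lo=0, hi=6
Found pair: (14, 23) summing to 37


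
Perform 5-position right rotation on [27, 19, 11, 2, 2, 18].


Right rotate by 5: [19, 11, 2, 2, 18, 27]


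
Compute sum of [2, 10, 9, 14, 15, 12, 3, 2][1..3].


Prefix sums: [0, 2, 12, 21, 35, 50, 62, 65, 67]
Sum[1..3] = prefix[4] - prefix[1] = 35 - 2 = 33


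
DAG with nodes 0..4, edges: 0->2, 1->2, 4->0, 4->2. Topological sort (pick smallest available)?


Kahn's algorithm, process smallest node first
Order: [1, 3, 4, 0, 2]


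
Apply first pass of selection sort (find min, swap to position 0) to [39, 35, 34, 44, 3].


After one pass: [3, 35, 34, 44, 39]


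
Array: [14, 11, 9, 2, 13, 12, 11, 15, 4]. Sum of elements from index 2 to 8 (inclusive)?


Prefix sums: [0, 14, 25, 34, 36, 49, 61, 72, 87, 91]
Sum[2..8] = prefix[9] - prefix[2] = 91 - 25 = 66


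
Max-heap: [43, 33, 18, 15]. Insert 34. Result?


Append 34: [43, 33, 18, 15, 34]
Bubble up: swap idx 4(34) with idx 1(33)
Result: [43, 34, 18, 15, 33]


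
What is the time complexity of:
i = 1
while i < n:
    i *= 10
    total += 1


Per nesting level: O(log n) = O(log n)
Complexity: O(log n)


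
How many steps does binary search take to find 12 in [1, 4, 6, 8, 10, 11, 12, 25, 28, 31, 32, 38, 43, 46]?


Search for 12:
[0,13] mid=6 arr[6]=12
Total: 1 comparisons


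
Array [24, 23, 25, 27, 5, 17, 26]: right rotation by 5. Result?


Right rotate by 5: [25, 27, 5, 17, 26, 24, 23]


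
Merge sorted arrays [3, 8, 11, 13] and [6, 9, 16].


Compare heads, take smaller each step.
Merged: [3, 6, 8, 9, 11, 13, 16]


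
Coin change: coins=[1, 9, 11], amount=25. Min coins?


dp[0]=0; dp[i]=1+min(dp[i-c] for c in coins)
...dp[20]=2, dp[21]=3, dp[22]=2, dp[23]=3, dp[24]=4, dp[25]=5
Minimum coins for 25 = 5


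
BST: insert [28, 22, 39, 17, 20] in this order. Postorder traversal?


Root = 28; build tree by BST insertion.
Postorder traversal: [20, 17, 22, 39, 28]


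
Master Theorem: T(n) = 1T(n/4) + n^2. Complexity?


a=1, b=4, c=2. log_4(1)=0 < c=2. Case 3: O(n^c) = O(n^2)
Complexity: O(n^2)


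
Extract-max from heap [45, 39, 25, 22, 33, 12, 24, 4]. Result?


Max = 45
Replace root with last, heapify down
Resulting heap: [39, 33, 25, 22, 4, 12, 24]


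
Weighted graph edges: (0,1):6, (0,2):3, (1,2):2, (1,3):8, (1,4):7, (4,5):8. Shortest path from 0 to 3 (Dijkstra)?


Dijkstra from 0:
Distances: {0: 0, 1: 5, 2: 3, 3: 13, 4: 12, 5: 20}
Shortest distance to 3 = 13, path = [0, 2, 1, 3]


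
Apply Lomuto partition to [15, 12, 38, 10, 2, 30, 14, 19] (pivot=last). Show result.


Elements <= 19 go left of pivot.
Result: [15, 12, 10, 2, 14, 19, 38, 30], pivot at index 5


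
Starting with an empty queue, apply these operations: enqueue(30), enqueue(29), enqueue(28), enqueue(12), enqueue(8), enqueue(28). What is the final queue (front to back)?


enqueue(30) -> [30]
enqueue(29) -> [30, 29]
enqueue(28) -> [30, 29, 28]
enqueue(12) -> [30, 29, 28, 12]
enqueue(8) -> [30, 29, 28, 12, 8]
enqueue(28) -> [30, 29, 28, 12, 8, 28]
Final queue (front to back): [30, 29, 28, 12, 8, 28]


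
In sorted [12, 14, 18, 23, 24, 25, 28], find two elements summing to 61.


Two pointers: lo=0, hi=6
No pair sums to 61


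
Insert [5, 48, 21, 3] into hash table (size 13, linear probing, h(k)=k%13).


Insertions: 5->slot 5; 48->slot 9; 21->slot 8; 3->slot 3
Table: [None, None, None, 3, None, 5, None, None, 21, 48, None, None, None]


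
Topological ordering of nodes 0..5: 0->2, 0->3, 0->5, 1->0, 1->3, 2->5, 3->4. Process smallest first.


Kahn's algorithm, process smallest node first
Order: [1, 0, 2, 3, 4, 5]


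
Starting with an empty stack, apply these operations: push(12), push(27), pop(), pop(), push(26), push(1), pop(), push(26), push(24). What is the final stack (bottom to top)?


push(12) -> [12]
push(27) -> [12, 27]
pop() returns 27 -> [12]
pop() returns 12 -> []
push(26) -> [26]
push(1) -> [26, 1]
pop() returns 1 -> [26]
push(26) -> [26, 26]
push(24) -> [26, 26, 24]
Final stack (bottom to top): [26, 26, 24]


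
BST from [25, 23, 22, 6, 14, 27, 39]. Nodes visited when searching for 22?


BST root = 25
Search for 22: compare at each node
Path: [25, 23, 22]


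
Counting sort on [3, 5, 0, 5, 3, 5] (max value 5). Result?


Count array: [1, 0, 0, 2, 0, 3]
Reconstruct: [0, 3, 3, 5, 5, 5]


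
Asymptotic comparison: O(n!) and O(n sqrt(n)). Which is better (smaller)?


n^1.5 grows slower than factorial
O(n sqrt(n)) is asymptotically smaller; O(n!) grows faster


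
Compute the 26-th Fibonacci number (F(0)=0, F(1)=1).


F(n)=F(n-1)+F(n-2)
...F(24)=46368, F(25)=75025, F(26)=121393


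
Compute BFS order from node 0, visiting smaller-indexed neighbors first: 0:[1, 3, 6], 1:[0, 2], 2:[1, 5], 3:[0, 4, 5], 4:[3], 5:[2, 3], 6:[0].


BFS queue: start with [0]
Visit order: [0, 1, 3, 6, 2, 4, 5]


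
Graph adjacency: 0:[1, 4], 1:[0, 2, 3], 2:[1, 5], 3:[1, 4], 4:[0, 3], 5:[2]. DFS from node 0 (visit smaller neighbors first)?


DFS stack-based: start with [0]
Visit order: [0, 1, 2, 5, 3, 4]


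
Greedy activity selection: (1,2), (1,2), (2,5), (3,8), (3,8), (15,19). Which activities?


Greedy: pick earliest-ending, then skip overlaps.
Selected (3 activities): [(1, 2), (2, 5), (15, 19)]


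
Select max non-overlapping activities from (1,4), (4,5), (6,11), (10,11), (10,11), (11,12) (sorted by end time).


Greedy: pick earliest-ending, then skip overlaps.
Selected (4 activities): [(1, 4), (4, 5), (6, 11), (11, 12)]


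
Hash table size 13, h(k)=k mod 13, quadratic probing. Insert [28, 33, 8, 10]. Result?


Insertions: 28->slot 2; 33->slot 7; 8->slot 8; 10->slot 10
Table: [None, None, 28, None, None, None, None, 33, 8, None, 10, None, None]


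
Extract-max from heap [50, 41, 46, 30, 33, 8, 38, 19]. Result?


Max = 50
Replace root with last, heapify down
Resulting heap: [46, 41, 38, 30, 33, 8, 19]


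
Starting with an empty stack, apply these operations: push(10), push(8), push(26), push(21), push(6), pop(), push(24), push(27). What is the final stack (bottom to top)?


push(10) -> [10]
push(8) -> [10, 8]
push(26) -> [10, 8, 26]
push(21) -> [10, 8, 26, 21]
push(6) -> [10, 8, 26, 21, 6]
pop() returns 6 -> [10, 8, 26, 21]
push(24) -> [10, 8, 26, 21, 24]
push(27) -> [10, 8, 26, 21, 24, 27]
Final stack (bottom to top): [10, 8, 26, 21, 24, 27]


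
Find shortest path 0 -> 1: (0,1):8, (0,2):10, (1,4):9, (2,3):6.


Dijkstra from 0:
Distances: {0: 0, 1: 8, 2: 10, 3: 16, 4: 17}
Shortest distance to 1 = 8, path = [0, 1]


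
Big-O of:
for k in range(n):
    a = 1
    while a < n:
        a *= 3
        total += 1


Per nesting level: O(n) * O(log n) = O(n log n)
Complexity: O(n log n)


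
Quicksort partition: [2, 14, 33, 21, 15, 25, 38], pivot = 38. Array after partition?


Elements <= 38 go left of pivot.
Result: [2, 14, 33, 21, 15, 25, 38], pivot at index 6


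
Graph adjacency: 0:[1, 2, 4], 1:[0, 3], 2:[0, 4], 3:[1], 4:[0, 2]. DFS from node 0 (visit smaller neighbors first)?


DFS stack-based: start with [0]
Visit order: [0, 1, 3, 2, 4]


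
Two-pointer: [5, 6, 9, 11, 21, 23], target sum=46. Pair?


Two pointers: lo=0, hi=5
No pair sums to 46


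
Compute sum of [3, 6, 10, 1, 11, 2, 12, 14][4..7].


Prefix sums: [0, 3, 9, 19, 20, 31, 33, 45, 59]
Sum[4..7] = prefix[8] - prefix[4] = 59 - 20 = 39


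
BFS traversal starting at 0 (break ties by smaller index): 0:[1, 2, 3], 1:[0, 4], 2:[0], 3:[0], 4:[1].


BFS queue: start with [0]
Visit order: [0, 1, 2, 3, 4]


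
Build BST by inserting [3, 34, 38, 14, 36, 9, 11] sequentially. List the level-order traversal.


Root = 3; build tree by BST insertion.
Level-Order traversal: [3, 34, 14, 38, 9, 36, 11]


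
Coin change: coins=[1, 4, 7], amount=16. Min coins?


dp[0]=0; dp[i]=1+min(dp[i-c] for c in coins)
...dp[11]=2, dp[12]=3, dp[13]=4, dp[14]=2, dp[15]=3, dp[16]=4
Minimum coins for 16 = 4


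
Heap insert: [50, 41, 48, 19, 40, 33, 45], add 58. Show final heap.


Append 58: [50, 41, 48, 19, 40, 33, 45, 58]
Bubble up: swap idx 7(58) with idx 3(19); swap idx 3(58) with idx 1(41); swap idx 1(58) with idx 0(50)
Result: [58, 50, 48, 41, 40, 33, 45, 19]


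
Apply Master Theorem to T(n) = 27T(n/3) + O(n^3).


a=27, b=3, c=3. log_3(27)=3 = c=3. Case 2: O(n^c log n) = O(n^3 log n)
Complexity: O(n^3 log n)


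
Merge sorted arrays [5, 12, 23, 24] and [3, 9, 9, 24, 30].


Compare heads, take smaller each step.
Merged: [3, 5, 9, 9, 12, 23, 24, 24, 30]


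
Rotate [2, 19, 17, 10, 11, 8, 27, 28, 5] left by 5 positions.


Left rotate by 5: [8, 27, 28, 5, 2, 19, 17, 10, 11]


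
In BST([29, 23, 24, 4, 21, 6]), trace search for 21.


BST root = 29
Search for 21: compare at each node
Path: [29, 23, 4, 21]


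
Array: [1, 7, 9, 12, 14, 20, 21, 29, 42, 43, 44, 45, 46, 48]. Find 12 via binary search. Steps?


Search for 12:
[0,13] mid=6 arr[6]=21
[0,5] mid=2 arr[2]=9
[3,5] mid=4 arr[4]=14
[3,3] mid=3 arr[3]=12
Total: 4 comparisons


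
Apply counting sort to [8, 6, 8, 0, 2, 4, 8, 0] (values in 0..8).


Count array: [2, 0, 1, 0, 1, 0, 1, 0, 3]
Reconstruct: [0, 0, 2, 4, 6, 8, 8, 8]


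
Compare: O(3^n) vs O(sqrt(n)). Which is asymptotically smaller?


sublinear grows slower than exponential (base 3)
O(sqrt(n)) is asymptotically smaller; O(3^n) grows faster


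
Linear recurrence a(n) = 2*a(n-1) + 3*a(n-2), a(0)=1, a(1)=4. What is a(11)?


Build bottom-up:
...a(9)=24604, a(10)=73811, a(11)=2*73811+3*24604=221434


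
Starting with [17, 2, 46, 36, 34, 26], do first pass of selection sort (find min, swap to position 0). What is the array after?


After one pass: [2, 17, 46, 36, 34, 26]


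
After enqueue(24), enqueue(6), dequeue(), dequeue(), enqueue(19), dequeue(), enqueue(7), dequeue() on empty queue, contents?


enqueue(24) -> [24]
enqueue(6) -> [24, 6]
dequeue() returns 24 -> [6]
dequeue() returns 6 -> []
enqueue(19) -> [19]
dequeue() returns 19 -> []
enqueue(7) -> [7]
dequeue() returns 7 -> []
Final queue (front to back): []


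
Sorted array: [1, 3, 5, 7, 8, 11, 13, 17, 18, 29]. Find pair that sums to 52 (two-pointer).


Two pointers: lo=0, hi=9
No pair sums to 52


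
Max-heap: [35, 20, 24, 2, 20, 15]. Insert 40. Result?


Append 40: [35, 20, 24, 2, 20, 15, 40]
Bubble up: swap idx 6(40) with idx 2(24); swap idx 2(40) with idx 0(35)
Result: [40, 20, 35, 2, 20, 15, 24]


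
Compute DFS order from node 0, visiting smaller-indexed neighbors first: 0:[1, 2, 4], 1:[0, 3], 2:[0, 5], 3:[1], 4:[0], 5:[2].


DFS stack-based: start with [0]
Visit order: [0, 1, 3, 2, 5, 4]


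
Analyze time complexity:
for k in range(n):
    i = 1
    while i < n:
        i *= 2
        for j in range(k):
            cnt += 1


Per nesting level: O(n) * O(log n) * O(n) [triangular over k] = O(n^2 log n)
Complexity: O(n^2 log n)


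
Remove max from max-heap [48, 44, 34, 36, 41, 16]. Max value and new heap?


Max = 48
Replace root with last, heapify down
Resulting heap: [44, 41, 34, 36, 16]


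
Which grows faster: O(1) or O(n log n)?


constant grows slower than linearithmic
O(1) is asymptotically smaller; O(n log n) grows faster


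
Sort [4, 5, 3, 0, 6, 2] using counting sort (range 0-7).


Count array: [1, 0, 1, 1, 1, 1, 1, 0]
Reconstruct: [0, 2, 3, 4, 5, 6]


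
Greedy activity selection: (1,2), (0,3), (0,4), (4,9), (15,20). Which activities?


Greedy: pick earliest-ending, then skip overlaps.
Selected (3 activities): [(1, 2), (4, 9), (15, 20)]


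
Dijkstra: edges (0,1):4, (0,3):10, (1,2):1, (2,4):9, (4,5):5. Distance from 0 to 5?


Dijkstra from 0:
Distances: {0: 0, 1: 4, 2: 5, 3: 10, 4: 14, 5: 19}
Shortest distance to 5 = 19, path = [0, 1, 2, 4, 5]


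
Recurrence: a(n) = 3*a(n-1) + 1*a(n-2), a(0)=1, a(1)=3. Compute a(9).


Build bottom-up:
...a(7)=3927, a(8)=12970, a(9)=3*12970+1*3927=42837


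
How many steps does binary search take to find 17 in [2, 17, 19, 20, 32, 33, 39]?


Search for 17:
[0,6] mid=3 arr[3]=20
[0,2] mid=1 arr[1]=17
Total: 2 comparisons


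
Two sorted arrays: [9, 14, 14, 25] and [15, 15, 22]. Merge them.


Compare heads, take smaller each step.
Merged: [9, 14, 14, 15, 15, 22, 25]


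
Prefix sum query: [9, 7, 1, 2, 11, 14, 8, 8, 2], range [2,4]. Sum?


Prefix sums: [0, 9, 16, 17, 19, 30, 44, 52, 60, 62]
Sum[2..4] = prefix[5] - prefix[2] = 30 - 16 = 14


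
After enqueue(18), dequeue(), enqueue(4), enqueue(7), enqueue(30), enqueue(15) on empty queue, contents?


enqueue(18) -> [18]
dequeue() returns 18 -> []
enqueue(4) -> [4]
enqueue(7) -> [4, 7]
enqueue(30) -> [4, 7, 30]
enqueue(15) -> [4, 7, 30, 15]
Final queue (front to back): [4, 7, 30, 15]


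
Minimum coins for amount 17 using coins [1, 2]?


dp[0]=0; dp[i]=1+min(dp[i-c] for c in coins)
...dp[12]=6, dp[13]=7, dp[14]=7, dp[15]=8, dp[16]=8, dp[17]=9
Minimum coins for 17 = 9


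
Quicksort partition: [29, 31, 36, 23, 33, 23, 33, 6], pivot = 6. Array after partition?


Elements <= 6 go left of pivot.
Result: [6, 31, 36, 23, 33, 23, 33, 29], pivot at index 0


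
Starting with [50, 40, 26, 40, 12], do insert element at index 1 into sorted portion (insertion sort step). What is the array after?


After one pass: [40, 50, 26, 40, 12]


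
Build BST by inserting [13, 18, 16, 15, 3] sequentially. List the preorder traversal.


Root = 13; build tree by BST insertion.
Preorder traversal: [13, 3, 18, 16, 15]


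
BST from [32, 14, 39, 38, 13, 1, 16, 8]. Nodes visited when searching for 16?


BST root = 32
Search for 16: compare at each node
Path: [32, 14, 16]


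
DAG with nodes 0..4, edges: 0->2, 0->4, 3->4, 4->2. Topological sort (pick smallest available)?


Kahn's algorithm, process smallest node first
Order: [0, 1, 3, 4, 2]


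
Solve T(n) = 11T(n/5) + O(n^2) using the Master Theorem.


a=11, b=5, c=2. log_5(11)=1.490 < c=2. Case 3: O(n^c) = O(n^2)
Complexity: O(n^2)


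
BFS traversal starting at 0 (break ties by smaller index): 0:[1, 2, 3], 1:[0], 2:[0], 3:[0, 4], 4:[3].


BFS queue: start with [0]
Visit order: [0, 1, 2, 3, 4]


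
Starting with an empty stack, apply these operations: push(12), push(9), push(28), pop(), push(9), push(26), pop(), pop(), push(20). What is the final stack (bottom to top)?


push(12) -> [12]
push(9) -> [12, 9]
push(28) -> [12, 9, 28]
pop() returns 28 -> [12, 9]
push(9) -> [12, 9, 9]
push(26) -> [12, 9, 9, 26]
pop() returns 26 -> [12, 9, 9]
pop() returns 9 -> [12, 9]
push(20) -> [12, 9, 20]
Final stack (bottom to top): [12, 9, 20]


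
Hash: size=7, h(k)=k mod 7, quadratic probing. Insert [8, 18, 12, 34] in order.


Insertions: 8->slot 1; 18->slot 4; 12->slot 5; 34->slot 6
Table: [None, 8, None, None, 18, 12, 34]


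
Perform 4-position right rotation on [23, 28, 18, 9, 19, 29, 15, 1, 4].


Right rotate by 4: [29, 15, 1, 4, 23, 28, 18, 9, 19]


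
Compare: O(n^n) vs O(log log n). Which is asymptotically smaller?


double-logarithmic grows slower than n^n
O(log log n) is asymptotically smaller; O(n^n) grows faster


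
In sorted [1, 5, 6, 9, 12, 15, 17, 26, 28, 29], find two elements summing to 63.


Two pointers: lo=0, hi=9
No pair sums to 63


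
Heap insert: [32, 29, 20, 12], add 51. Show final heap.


Append 51: [32, 29, 20, 12, 51]
Bubble up: swap idx 4(51) with idx 1(29); swap idx 1(51) with idx 0(32)
Result: [51, 32, 20, 12, 29]


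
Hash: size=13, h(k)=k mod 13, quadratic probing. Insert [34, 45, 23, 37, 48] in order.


Insertions: 34->slot 8; 45->slot 6; 23->slot 10; 37->slot 11; 48->slot 9
Table: [None, None, None, None, None, None, 45, None, 34, 48, 23, 37, None]


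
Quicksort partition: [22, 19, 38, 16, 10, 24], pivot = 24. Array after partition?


Elements <= 24 go left of pivot.
Result: [22, 19, 16, 10, 24, 38], pivot at index 4


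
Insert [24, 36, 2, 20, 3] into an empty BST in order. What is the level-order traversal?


Root = 24; build tree by BST insertion.
Level-Order traversal: [24, 2, 36, 20, 3]


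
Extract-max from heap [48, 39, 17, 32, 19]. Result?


Max = 48
Replace root with last, heapify down
Resulting heap: [39, 32, 17, 19]


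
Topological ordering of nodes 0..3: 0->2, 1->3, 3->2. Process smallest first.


Kahn's algorithm, process smallest node first
Order: [0, 1, 3, 2]


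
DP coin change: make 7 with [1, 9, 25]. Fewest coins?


dp[0]=0; dp[i]=1+min(dp[i-c] for c in coins)
...dp[2]=2, dp[3]=3, dp[4]=4, dp[5]=5, dp[6]=6, dp[7]=7
Minimum coins for 7 = 7


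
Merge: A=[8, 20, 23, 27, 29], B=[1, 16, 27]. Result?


Compare heads, take smaller each step.
Merged: [1, 8, 16, 20, 23, 27, 27, 29]


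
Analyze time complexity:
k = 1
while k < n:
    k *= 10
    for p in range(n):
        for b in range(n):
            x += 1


Per nesting level: O(log n) * O(n) * O(n) = O(n^2 log n)
Complexity: O(n^2 log n)


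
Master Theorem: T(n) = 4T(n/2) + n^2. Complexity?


a=4, b=2, c=2. log_2(4)=2 = c=2. Case 2: O(n^c log n) = O(n^2 log n)
Complexity: O(n^2 log n)


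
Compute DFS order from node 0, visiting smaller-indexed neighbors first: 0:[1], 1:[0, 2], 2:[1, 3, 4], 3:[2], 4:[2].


DFS stack-based: start with [0]
Visit order: [0, 1, 2, 3, 4]


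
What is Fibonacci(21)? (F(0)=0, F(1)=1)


F(n)=F(n-1)+F(n-2)
...F(19)=4181, F(20)=6765, F(21)=10946


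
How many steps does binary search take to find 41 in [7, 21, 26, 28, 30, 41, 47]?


Search for 41:
[0,6] mid=3 arr[3]=28
[4,6] mid=5 arr[5]=41
Total: 2 comparisons


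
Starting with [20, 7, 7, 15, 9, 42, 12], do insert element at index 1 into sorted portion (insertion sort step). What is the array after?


After one pass: [7, 20, 7, 15, 9, 42, 12]


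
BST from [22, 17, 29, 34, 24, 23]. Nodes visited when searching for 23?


BST root = 22
Search for 23: compare at each node
Path: [22, 29, 24, 23]


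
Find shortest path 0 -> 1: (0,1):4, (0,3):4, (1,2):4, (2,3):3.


Dijkstra from 0:
Distances: {0: 0, 1: 4, 2: 7, 3: 4}
Shortest distance to 1 = 4, path = [0, 1]


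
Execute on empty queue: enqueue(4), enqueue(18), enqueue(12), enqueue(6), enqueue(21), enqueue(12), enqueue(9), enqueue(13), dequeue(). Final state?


enqueue(4) -> [4]
enqueue(18) -> [4, 18]
enqueue(12) -> [4, 18, 12]
enqueue(6) -> [4, 18, 12, 6]
enqueue(21) -> [4, 18, 12, 6, 21]
enqueue(12) -> [4, 18, 12, 6, 21, 12]
enqueue(9) -> [4, 18, 12, 6, 21, 12, 9]
enqueue(13) -> [4, 18, 12, 6, 21, 12, 9, 13]
dequeue() returns 4 -> [18, 12, 6, 21, 12, 9, 13]
Final queue (front to back): [18, 12, 6, 21, 12, 9, 13]


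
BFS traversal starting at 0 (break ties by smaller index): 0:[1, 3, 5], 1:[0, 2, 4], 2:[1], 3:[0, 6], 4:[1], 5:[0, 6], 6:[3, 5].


BFS queue: start with [0]
Visit order: [0, 1, 3, 5, 2, 4, 6]


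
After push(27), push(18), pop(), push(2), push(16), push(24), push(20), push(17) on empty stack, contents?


push(27) -> [27]
push(18) -> [27, 18]
pop() returns 18 -> [27]
push(2) -> [27, 2]
push(16) -> [27, 2, 16]
push(24) -> [27, 2, 16, 24]
push(20) -> [27, 2, 16, 24, 20]
push(17) -> [27, 2, 16, 24, 20, 17]
Final stack (bottom to top): [27, 2, 16, 24, 20, 17]


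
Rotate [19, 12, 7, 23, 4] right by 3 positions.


Right rotate by 3: [7, 23, 4, 19, 12]


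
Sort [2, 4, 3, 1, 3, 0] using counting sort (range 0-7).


Count array: [1, 1, 1, 2, 1, 0, 0, 0]
Reconstruct: [0, 1, 2, 3, 3, 4]


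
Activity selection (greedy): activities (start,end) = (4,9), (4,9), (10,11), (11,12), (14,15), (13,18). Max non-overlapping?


Greedy: pick earliest-ending, then skip overlaps.
Selected (4 activities): [(4, 9), (10, 11), (11, 12), (14, 15)]


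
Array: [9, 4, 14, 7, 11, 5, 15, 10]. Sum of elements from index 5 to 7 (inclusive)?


Prefix sums: [0, 9, 13, 27, 34, 45, 50, 65, 75]
Sum[5..7] = prefix[8] - prefix[5] = 75 - 45 = 30


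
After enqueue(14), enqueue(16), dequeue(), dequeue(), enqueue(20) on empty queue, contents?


enqueue(14) -> [14]
enqueue(16) -> [14, 16]
dequeue() returns 14 -> [16]
dequeue() returns 16 -> []
enqueue(20) -> [20]
Final queue (front to back): [20]


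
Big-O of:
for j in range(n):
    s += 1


Per nesting level: O(n) = O(n)
Complexity: O(n)


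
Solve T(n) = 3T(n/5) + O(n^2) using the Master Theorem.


a=3, b=5, c=2. log_5(3)=0.683 < c=2. Case 3: O(n^c) = O(n^2)
Complexity: O(n^2)


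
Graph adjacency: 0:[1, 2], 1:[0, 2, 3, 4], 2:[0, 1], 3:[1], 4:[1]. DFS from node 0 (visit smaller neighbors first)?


DFS stack-based: start with [0]
Visit order: [0, 1, 2, 3, 4]


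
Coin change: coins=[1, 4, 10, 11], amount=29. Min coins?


dp[0]=0; dp[i]=1+min(dp[i-c] for c in coins)
...dp[24]=3, dp[25]=3, dp[26]=3, dp[27]=4, dp[28]=4, dp[29]=4
Minimum coins for 29 = 4


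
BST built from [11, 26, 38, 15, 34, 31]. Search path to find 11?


BST root = 11
Search for 11: compare at each node
Path: [11]


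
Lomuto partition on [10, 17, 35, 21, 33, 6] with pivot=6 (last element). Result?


Elements <= 6 go left of pivot.
Result: [6, 17, 35, 21, 33, 10], pivot at index 0


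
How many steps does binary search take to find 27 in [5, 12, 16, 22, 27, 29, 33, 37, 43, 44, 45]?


Search for 27:
[0,10] mid=5 arr[5]=29
[0,4] mid=2 arr[2]=16
[3,4] mid=3 arr[3]=22
[4,4] mid=4 arr[4]=27
Total: 4 comparisons


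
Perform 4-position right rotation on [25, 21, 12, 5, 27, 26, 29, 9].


Right rotate by 4: [27, 26, 29, 9, 25, 21, 12, 5]


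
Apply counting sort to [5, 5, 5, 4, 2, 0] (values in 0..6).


Count array: [1, 0, 1, 0, 1, 3, 0]
Reconstruct: [0, 2, 4, 5, 5, 5]


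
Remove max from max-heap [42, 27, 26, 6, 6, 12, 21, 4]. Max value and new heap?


Max = 42
Replace root with last, heapify down
Resulting heap: [27, 6, 26, 4, 6, 12, 21]


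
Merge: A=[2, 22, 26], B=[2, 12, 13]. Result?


Compare heads, take smaller each step.
Merged: [2, 2, 12, 13, 22, 26]


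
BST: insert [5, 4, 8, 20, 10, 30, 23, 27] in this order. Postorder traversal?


Root = 5; build tree by BST insertion.
Postorder traversal: [4, 10, 27, 23, 30, 20, 8, 5]


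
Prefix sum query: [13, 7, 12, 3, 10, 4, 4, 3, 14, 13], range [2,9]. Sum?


Prefix sums: [0, 13, 20, 32, 35, 45, 49, 53, 56, 70, 83]
Sum[2..9] = prefix[10] - prefix[2] = 83 - 20 = 63


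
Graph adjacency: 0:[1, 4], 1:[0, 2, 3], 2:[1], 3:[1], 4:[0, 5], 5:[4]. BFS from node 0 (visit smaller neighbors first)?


BFS queue: start with [0]
Visit order: [0, 1, 4, 2, 3, 5]


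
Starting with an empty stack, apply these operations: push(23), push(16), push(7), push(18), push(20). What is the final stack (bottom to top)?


push(23) -> [23]
push(16) -> [23, 16]
push(7) -> [23, 16, 7]
push(18) -> [23, 16, 7, 18]
push(20) -> [23, 16, 7, 18, 20]
Final stack (bottom to top): [23, 16, 7, 18, 20]


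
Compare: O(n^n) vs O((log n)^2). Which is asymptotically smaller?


polylogarithmic grows slower than n^n
O((log n)^2) is asymptotically smaller; O(n^n) grows faster


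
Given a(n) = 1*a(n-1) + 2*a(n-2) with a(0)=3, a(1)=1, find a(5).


Build bottom-up:
...a(3)=9, a(4)=23, a(5)=1*23+2*9=41


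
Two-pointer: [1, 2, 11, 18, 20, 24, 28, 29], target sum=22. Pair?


Two pointers: lo=0, hi=7
Found pair: (2, 20) summing to 22


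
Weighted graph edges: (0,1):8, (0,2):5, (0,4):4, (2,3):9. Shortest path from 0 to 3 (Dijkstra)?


Dijkstra from 0:
Distances: {0: 0, 1: 8, 2: 5, 3: 14, 4: 4}
Shortest distance to 3 = 14, path = [0, 2, 3]


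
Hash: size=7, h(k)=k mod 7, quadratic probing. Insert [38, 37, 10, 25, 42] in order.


Insertions: 38->slot 3; 37->slot 2; 10->slot 4; 25->slot 5; 42->slot 0
Table: [42, None, 37, 38, 10, 25, None]


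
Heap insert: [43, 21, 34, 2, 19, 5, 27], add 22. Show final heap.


Append 22: [43, 21, 34, 2, 19, 5, 27, 22]
Bubble up: swap idx 7(22) with idx 3(2); swap idx 3(22) with idx 1(21)
Result: [43, 22, 34, 21, 19, 5, 27, 2]


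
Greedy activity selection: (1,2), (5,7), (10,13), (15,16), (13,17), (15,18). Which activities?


Greedy: pick earliest-ending, then skip overlaps.
Selected (4 activities): [(1, 2), (5, 7), (10, 13), (15, 16)]


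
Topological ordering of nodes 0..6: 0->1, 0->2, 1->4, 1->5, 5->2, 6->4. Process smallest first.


Kahn's algorithm, process smallest node first
Order: [0, 1, 3, 5, 2, 6, 4]


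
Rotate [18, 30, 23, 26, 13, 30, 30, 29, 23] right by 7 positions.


Right rotate by 7: [23, 26, 13, 30, 30, 29, 23, 18, 30]


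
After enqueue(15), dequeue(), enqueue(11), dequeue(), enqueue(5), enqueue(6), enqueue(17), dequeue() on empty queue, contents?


enqueue(15) -> [15]
dequeue() returns 15 -> []
enqueue(11) -> [11]
dequeue() returns 11 -> []
enqueue(5) -> [5]
enqueue(6) -> [5, 6]
enqueue(17) -> [5, 6, 17]
dequeue() returns 5 -> [6, 17]
Final queue (front to back): [6, 17]


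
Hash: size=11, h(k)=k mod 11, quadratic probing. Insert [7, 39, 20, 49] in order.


Insertions: 7->slot 7; 39->slot 6; 20->slot 9; 49->slot 5
Table: [None, None, None, None, None, 49, 39, 7, None, 20, None]


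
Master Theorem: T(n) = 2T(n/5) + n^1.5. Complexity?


a=2, b=5, c=1.5. log_5(2)=0.431 < c=1.5. Case 3: O(n^c) = O(n^1.500)
Complexity: O(n^1.500)


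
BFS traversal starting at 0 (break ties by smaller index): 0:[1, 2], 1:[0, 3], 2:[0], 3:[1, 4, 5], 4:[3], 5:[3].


BFS queue: start with [0]
Visit order: [0, 1, 2, 3, 4, 5]


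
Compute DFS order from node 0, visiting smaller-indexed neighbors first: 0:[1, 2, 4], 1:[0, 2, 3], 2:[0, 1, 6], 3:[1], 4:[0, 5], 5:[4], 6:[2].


DFS stack-based: start with [0]
Visit order: [0, 1, 2, 6, 3, 4, 5]


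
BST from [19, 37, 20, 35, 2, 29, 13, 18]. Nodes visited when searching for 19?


BST root = 19
Search for 19: compare at each node
Path: [19]


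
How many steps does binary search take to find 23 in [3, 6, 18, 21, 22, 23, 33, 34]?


Search for 23:
[0,7] mid=3 arr[3]=21
[4,7] mid=5 arr[5]=23
Total: 2 comparisons


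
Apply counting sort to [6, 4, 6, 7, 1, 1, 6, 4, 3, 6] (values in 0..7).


Count array: [0, 2, 0, 1, 2, 0, 4, 1]
Reconstruct: [1, 1, 3, 4, 4, 6, 6, 6, 6, 7]


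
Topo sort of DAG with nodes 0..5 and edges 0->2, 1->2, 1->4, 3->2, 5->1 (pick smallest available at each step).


Kahn's algorithm, process smallest node first
Order: [0, 3, 5, 1, 2, 4]


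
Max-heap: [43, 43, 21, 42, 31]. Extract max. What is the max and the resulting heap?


Max = 43
Replace root with last, heapify down
Resulting heap: [43, 42, 21, 31]


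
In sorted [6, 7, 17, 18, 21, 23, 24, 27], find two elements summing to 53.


Two pointers: lo=0, hi=7
No pair sums to 53


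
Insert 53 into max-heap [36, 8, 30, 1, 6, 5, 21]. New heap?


Append 53: [36, 8, 30, 1, 6, 5, 21, 53]
Bubble up: swap idx 7(53) with idx 3(1); swap idx 3(53) with idx 1(8); swap idx 1(53) with idx 0(36)
Result: [53, 36, 30, 8, 6, 5, 21, 1]


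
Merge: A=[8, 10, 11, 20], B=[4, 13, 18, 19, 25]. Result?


Compare heads, take smaller each step.
Merged: [4, 8, 10, 11, 13, 18, 19, 20, 25]


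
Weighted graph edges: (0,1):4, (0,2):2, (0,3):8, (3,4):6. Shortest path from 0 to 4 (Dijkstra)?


Dijkstra from 0:
Distances: {0: 0, 1: 4, 2: 2, 3: 8, 4: 14}
Shortest distance to 4 = 14, path = [0, 3, 4]


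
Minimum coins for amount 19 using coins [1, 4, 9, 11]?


dp[0]=0; dp[i]=1+min(dp[i-c] for c in coins)
...dp[14]=3, dp[15]=2, dp[16]=3, dp[17]=3, dp[18]=2, dp[19]=3
Minimum coins for 19 = 3


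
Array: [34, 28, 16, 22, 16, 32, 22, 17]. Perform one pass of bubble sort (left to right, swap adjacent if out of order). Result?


After one pass: [28, 16, 22, 16, 32, 22, 17, 34]


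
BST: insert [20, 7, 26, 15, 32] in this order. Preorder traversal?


Root = 20; build tree by BST insertion.
Preorder traversal: [20, 7, 15, 26, 32]


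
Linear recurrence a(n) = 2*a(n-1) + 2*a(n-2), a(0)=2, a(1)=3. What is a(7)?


Build bottom-up:
...a(5)=196, a(6)=536, a(7)=2*536+2*196=1464


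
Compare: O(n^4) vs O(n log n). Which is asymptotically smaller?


linearithmic grows slower than quartic
O(n log n) is asymptotically smaller; O(n^4) grows faster


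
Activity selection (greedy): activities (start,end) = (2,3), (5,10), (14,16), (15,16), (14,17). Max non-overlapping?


Greedy: pick earliest-ending, then skip overlaps.
Selected (3 activities): [(2, 3), (5, 10), (14, 16)]


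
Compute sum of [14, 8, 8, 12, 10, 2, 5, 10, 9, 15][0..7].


Prefix sums: [0, 14, 22, 30, 42, 52, 54, 59, 69, 78, 93]
Sum[0..7] = prefix[8] - prefix[0] = 69 - 0 = 69


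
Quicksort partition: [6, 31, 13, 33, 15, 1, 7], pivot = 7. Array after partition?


Elements <= 7 go left of pivot.
Result: [6, 1, 7, 33, 15, 31, 13], pivot at index 2
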